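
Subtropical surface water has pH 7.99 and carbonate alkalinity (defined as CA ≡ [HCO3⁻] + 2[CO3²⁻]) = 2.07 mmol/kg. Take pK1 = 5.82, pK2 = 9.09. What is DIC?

CA = [HCO3⁻] + 2[CO3²⁻] = (α₁ + 2α₂)·DIC
At pH 7.99: [H⁺]/K1 = 10^-2.17 = 0.0067608, K2/[H⁺] = 10^-1.10 = 0.079433
α₁ = 1/(1 + 0.0067608 + 0.079433) = 1/1.0862 = 0.9206; α₂ = α₁·K2/[H⁺] = 0.07313
α₁ + 2α₂ = 1.0669
DIC = CA / (α₁ + 2α₂) = 2.07 / 1.0669 = 1.94 mmol/kg

DIC = 1.94 mmol/kg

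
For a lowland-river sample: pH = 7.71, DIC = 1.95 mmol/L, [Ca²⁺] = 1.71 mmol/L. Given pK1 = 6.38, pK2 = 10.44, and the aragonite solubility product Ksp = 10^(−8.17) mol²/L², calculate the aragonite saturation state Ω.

Ω = 0.876

α₂ = 1 / (1 + [H⁺]/K2 + [H⁺]²/(K1K2)) = 1 / (1 + 10^+2.73 + 10^+1.40)
   = 1 / (1 + 537.03 + 25.119) = 1/563.15 = 0.001776
[CO3²⁻] = α₂ × DIC = 0.001776 × 1.95 = 0.003463 mmol/L = 3.463 μmol/L
Ksp = 10^(−8.17) = 6.761×10^-9
Ω = [Ca²⁺][CO3²⁻]/Ksp = (1.71×10^-3)(3.463×10^-6) / 6.761×10^-9 = 0.876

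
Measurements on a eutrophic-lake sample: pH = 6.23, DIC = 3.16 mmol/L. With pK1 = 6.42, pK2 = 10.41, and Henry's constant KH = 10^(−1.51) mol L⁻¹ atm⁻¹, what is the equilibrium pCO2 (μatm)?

pCO2 = 6.21×10^4 μatm

α₀ = 1 / (1 + K1/[H⁺] + K1K2/[H⁺]²) = 1 / (1 + 10^-0.19 + 10^-4.37)
   = 1 / (1 + 0.64565 + 4.2658×10^-5) = 1/1.6457 = 0.6076
[CO2*] = α₀ × DIC = 0.6076 × 3.16 = 1.920 mmol/L
pCO2 = [CO2*]/KH = 1.920×10^-3 / 3.090×10^-2 = 6.21×10^4 μatm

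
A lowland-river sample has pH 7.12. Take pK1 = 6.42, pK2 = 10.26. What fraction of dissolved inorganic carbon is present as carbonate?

α₂ = 0.000604

α₂ = 1 / (1 + [H⁺]/K2 + [H⁺]²/(K1K2)) = 1 / (1 + 10^+3.14 + 10^+2.44)
   = 1 / (1 + 1380.4 + 275.42) = 1/1656.8 = 0.0006036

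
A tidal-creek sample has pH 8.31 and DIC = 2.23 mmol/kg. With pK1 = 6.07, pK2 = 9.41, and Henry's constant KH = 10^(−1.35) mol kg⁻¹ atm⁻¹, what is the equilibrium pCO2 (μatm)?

pCO2 = 265 μatm

α₀ = 1 / (1 + K1/[H⁺] + K1K2/[H⁺]²) = 1 / (1 + 10^+2.24 + 10^+1.14)
   = 1 / (1 + 173.78 + 13.804) = 1/188.58 = 0.005303
[CO2*] = α₀ × DIC = 0.005303 × 2.23 = 0.01182 mmol/kg = 11.82 μmol/kg
pCO2 = [CO2*]/KH = 1.182×10^-5 / 4.467×10^-2 = 265 μatm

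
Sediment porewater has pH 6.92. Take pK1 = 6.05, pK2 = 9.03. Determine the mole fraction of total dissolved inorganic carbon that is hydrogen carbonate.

α₁ = 0.875

α₁ = 1 / (1 + [H⁺]/K1 + K2/[H⁺]) = 1 / (1 + 10^-0.87 + 10^-2.11)
   = 1 / (1 + 0.13490 + 0.0077625) = 1/1.1427 = 0.8752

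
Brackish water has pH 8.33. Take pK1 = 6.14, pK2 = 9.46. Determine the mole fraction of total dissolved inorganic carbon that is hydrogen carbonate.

α₁ = 0.925

α₁ = 1 / (1 + [H⁺]/K1 + K2/[H⁺]) = 1 / (1 + 10^-2.19 + 10^-1.13)
   = 1 / (1 + 0.0064565 + 0.074131) = 1/1.0806 = 0.9254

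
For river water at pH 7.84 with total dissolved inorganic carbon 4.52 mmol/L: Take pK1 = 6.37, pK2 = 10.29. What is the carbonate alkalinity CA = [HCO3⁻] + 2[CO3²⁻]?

CA = 4.39 mmol/L

CA = [HCO3⁻] + 2[CO3²⁻] = (α₁ + 2α₂)·DIC
At pH 7.84: [H⁺]/K1 = 10^-1.47 = 0.033884, K2/[H⁺] = 10^-2.45 = 0.0035481
α₁ = 1/(1 + 0.033884 + 0.0035481) = 1/1.0374 = 0.9639; α₂ = α₁·K2/[H⁺] = 0.003420
α₁ + 2α₂ = 0.9708
CA = 0.9708 × 4.52 = 4.39 mmol/L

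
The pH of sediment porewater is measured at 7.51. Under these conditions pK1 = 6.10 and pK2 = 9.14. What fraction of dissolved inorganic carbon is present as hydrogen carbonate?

α₁ = 1 / (1 + [H⁺]/K1 + K2/[H⁺]) = 1 / (1 + 10^-1.41 + 10^-1.63)
   = 1 / (1 + 0.038905 + 0.023442) = 1/1.0623 = 0.9413

α₁ = 0.941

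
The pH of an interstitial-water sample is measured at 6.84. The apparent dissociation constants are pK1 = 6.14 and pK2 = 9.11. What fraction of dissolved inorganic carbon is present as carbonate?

α₂ = 1 / (1 + [H⁺]/K2 + [H⁺]²/(K1K2)) = 1 / (1 + 10^+2.27 + 10^+1.57)
   = 1 / (1 + 186.21 + 37.154) = 1/224.36 = 0.004457

α₂ = 0.00446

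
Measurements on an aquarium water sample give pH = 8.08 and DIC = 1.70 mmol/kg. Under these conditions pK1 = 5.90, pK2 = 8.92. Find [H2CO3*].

[CO2*] = 9.76 μmol/kg

α₀ = 1 / (1 + K1/[H⁺] + K1K2/[H⁺]²) = 1 / (1 + 10^+2.18 + 10^+1.34)
   = 1 / (1 + 151.36 + 21.878) = 1/174.23 = 0.005739
[CO2*] = α₀ × DIC = 0.005739 × 1.70 = 0.00976 mmol/kg = 9.76 μmol/kg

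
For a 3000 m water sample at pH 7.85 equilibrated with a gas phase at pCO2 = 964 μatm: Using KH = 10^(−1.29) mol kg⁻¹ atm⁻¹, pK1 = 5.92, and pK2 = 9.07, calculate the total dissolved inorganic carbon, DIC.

DIC = 4.51 mmol/kg

[CO2*] = KH · pCO2 = 10^(−1.29) × 964×10^-6 = 4.944×10^-5 mol/kg
α₀ = 1/(1 + K1/[H⁺] + K1K2/[H⁺]²) = 1/(1 + 10^+1.93 + 10^+0.71) = 0.01096
DIC = [CO2*]/α₀ = 4.944×10^-5 / 0.01096 = 4.51 mmol/kg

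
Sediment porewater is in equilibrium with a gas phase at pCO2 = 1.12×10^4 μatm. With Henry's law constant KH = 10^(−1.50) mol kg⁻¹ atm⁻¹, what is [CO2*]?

KH = 10^(−1.50) = 3.162×10^-2 mol kg⁻¹ atm⁻¹
[CO2*] = KH · pCO2 = 3.162×10^-2 × 1.12×10^4×10^-6 atm = 3.54×10^-4 mol/kg

[CO2*] = 354 μmol/kg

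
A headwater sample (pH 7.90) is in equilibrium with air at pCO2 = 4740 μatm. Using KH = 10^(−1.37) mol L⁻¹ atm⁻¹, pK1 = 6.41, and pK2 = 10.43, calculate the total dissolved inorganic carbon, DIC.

DIC = 6.47 mmol/L

[CO2*] = KH · pCO2 = 10^(−1.37) × 4740×10^-6 = 2.022×10^-4 mol/L
α₀ = 1/(1 + K1/[H⁺] + K1K2/[H⁺]²) = 1/(1 + 10^+1.49 + 10^-1.04) = 0.03126
DIC = [CO2*]/α₀ = 2.022×10^-4 / 0.03126 = 6.47 mmol/L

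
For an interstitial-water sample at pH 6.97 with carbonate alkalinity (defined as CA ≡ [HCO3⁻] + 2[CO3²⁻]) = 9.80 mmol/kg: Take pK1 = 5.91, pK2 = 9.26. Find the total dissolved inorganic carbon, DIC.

CA = [HCO3⁻] + 2[CO3²⁻] = (α₁ + 2α₂)·DIC
At pH 6.97: [H⁺]/K1 = 10^-1.06 = 0.087096, K2/[H⁺] = 10^-2.29 = 0.0051286
α₁ = 1/(1 + 0.087096 + 0.0051286) = 1/1.0922 = 0.9156; α₂ = α₁·K2/[H⁺] = 0.004696
α₁ + 2α₂ = 0.9250
DIC = CA / (α₁ + 2α₂) = 9.80 / 0.9250 = 10.6 mmol/kg

DIC = 10.6 mmol/kg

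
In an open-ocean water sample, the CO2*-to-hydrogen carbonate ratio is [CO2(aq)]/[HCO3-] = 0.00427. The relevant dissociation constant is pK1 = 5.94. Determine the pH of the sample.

From K1 = [H⁺][HCO3-]/[CO2(aq)]:  pH = pK1 − log₁₀([CO2(aq)]/[HCO3-])
log₁₀(0.00427) = -2.370
pH = 5.94 − (-2.370) = 8.31

pH = 8.31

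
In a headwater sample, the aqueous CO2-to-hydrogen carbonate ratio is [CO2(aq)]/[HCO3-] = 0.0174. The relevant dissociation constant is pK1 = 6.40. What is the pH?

From K1 = [H⁺][HCO3-]/[CO2(aq)]:  pH = pK1 − log₁₀([CO2(aq)]/[HCO3-])
log₁₀(0.0174) = -1.759
pH = 6.40 − (-1.759) = 8.16

pH = 8.16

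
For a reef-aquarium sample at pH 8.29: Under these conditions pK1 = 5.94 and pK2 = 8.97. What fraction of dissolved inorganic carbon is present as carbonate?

α₂ = 1 / (1 + [H⁺]/K2 + [H⁺]²/(K1K2)) = 1 / (1 + 10^+0.68 + 10^-1.67)
   = 1 / (1 + 4.7863 + 0.021380) = 1/5.8077 = 0.1722

α₂ = 0.172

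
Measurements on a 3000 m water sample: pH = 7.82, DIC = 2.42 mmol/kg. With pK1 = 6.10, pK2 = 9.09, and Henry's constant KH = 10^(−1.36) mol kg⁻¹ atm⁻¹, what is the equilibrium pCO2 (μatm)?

α₀ = 1 / (1 + K1/[H⁺] + K1K2/[H⁺]²) = 1 / (1 + 10^+1.72 + 10^+0.45)
   = 1 / (1 + 52.481 + 2.8184) = 1/56.299 = 0.01776
[CO2*] = α₀ × DIC = 0.01776 × 2.42 = 0.04298 mmol/kg
pCO2 = [CO2*]/KH = 4.298×10^-5 / 4.365×10^-2 = 985 μatm

pCO2 = 985 μatm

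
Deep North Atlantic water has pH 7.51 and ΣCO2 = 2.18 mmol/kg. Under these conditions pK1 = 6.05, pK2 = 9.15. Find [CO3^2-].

[CO3²⁻] = 0.0472 mmol/kg

α₂ = 1 / (1 + [H⁺]/K2 + [H⁺]²/(K1K2)) = 1 / (1 + 10^+1.64 + 10^+0.18)
   = 1 / (1 + 43.652 + 1.5136) = 1/46.165 = 0.02166
[CO3²⁻] = α₂ × DIC = 0.02166 × 2.18 = 0.0472 mmol/kg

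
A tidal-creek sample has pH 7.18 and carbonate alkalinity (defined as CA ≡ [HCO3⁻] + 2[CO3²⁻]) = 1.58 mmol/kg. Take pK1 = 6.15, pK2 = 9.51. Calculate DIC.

CA = [HCO3⁻] + 2[CO3²⁻] = (α₁ + 2α₂)·DIC
At pH 7.18: [H⁺]/K1 = 10^-1.03 = 0.093325, K2/[H⁺] = 10^-2.33 = 0.0046774
α₁ = 1/(1 + 0.093325 + 0.0046774) = 1/1.0980 = 0.9107; α₂ = α₁·K2/[H⁺] = 0.004260
α₁ + 2α₂ = 0.9193
DIC = CA / (α₁ + 2α₂) = 1.58 / 0.9193 = 1.72 mmol/kg

DIC = 1.72 mmol/kg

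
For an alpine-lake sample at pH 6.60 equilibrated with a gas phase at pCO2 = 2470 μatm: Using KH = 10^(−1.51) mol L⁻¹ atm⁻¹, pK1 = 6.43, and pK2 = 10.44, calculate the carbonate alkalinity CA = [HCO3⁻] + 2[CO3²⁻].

[CO2*] = KH · pCO2 = 10^(−1.51) × 2470×10^-6 = 7.633×10^-5 mol/L
α₀ = 1/(1 + K1/[H⁺] + K1K2/[H⁺]²) = 1/(1 + 10^+0.17 + 10^-3.67) = 0.4033
DIC = [CO2*]/α₀ = 7.633×10^-5 / 0.4033 = 0.1892 mmol/L
CA = (α₁ + 2α₂)·DIC = (0.5966 + 2×8.623×10^-5) × 0.1892 = 0.113 mmol/L

CA = 0.113 mmol/L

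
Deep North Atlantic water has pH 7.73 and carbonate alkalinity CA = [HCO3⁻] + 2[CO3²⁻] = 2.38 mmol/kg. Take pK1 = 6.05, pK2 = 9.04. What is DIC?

CA = [HCO3⁻] + 2[CO3²⁻] = (α₁ + 2α₂)·DIC
At pH 7.73: [H⁺]/K1 = 10^-1.68 = 0.020893, K2/[H⁺] = 10^-1.31 = 0.048978
α₁ = 1/(1 + 0.020893 + 0.048978) = 1/1.0699 = 0.9347; α₂ = α₁·K2/[H⁺] = 0.04578
α₁ + 2α₂ = 1.0263
DIC = CA / (α₁ + 2α₂) = 2.38 / 1.0263 = 2.32 mmol/kg

DIC = 2.32 mmol/kg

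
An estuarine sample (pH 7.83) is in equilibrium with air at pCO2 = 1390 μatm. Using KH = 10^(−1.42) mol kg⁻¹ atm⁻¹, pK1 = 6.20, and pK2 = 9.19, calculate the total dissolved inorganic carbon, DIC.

[CO2*] = KH · pCO2 = 10^(−1.42) × 1390×10^-6 = 5.285×10^-5 mol/kg
α₀ = 1/(1 + K1/[H⁺] + K1K2/[H⁺]²) = 1/(1 + 10^+1.63 + 10^+0.27) = 0.02197
DIC = [CO2*]/α₀ = 5.285×10^-5 / 0.02197 = 2.41 mmol/kg

DIC = 2.41 mmol/kg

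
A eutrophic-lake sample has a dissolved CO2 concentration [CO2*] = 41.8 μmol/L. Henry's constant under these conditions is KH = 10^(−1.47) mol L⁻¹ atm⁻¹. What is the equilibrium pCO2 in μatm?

pCO2 = 1230 μatm

KH = 10^(−1.47) = 3.388×10^-2 mol L⁻¹ atm⁻¹
pCO2 = [CO2*]/KH = 41.8×10^-6 / 3.388×10^-2 = 1.23×10^-3 atm = 1230 μatm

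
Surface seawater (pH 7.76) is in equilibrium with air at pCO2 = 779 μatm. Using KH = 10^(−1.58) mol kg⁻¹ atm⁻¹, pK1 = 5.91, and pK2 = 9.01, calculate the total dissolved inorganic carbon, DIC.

[CO2*] = KH · pCO2 = 10^(−1.58) × 779×10^-6 = 2.049×10^-5 mol/kg
α₀ = 1/(1 + K1/[H⁺] + K1K2/[H⁺]²) = 1/(1 + 10^+1.85 + 10^+0.60) = 0.01320
DIC = [CO2*]/α₀ = 2.049×10^-5 / 0.01320 = 1.55 mmol/kg

DIC = 1.55 mmol/kg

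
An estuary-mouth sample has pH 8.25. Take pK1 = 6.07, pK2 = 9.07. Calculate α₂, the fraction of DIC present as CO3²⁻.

α₂ = 0.131

α₂ = 1 / (1 + [H⁺]/K2 + [H⁺]²/(K1K2)) = 1 / (1 + 10^+0.82 + 10^-1.36)
   = 1 / (1 + 6.6069 + 0.043652) = 1/7.6506 = 0.1307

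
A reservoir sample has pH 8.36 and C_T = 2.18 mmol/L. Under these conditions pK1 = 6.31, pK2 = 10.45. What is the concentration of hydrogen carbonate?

α₁ = 1 / (1 + [H⁺]/K1 + K2/[H⁺]) = 1 / (1 + 10^-2.05 + 10^-2.09)
   = 1 / (1 + 0.0089125 + 0.0081283) = 1/1.0170 = 0.9832
[HCO3⁻] = α₁ × DIC = 0.9832 × 2.18 = 2.14 mmol/L

[HCO3⁻] = 2.14 mmol/L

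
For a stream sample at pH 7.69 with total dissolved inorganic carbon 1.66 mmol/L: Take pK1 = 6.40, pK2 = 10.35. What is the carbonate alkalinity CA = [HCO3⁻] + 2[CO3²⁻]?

CA = 1.58 mmol/L

CA = [HCO3⁻] + 2[CO3²⁻] = (α₁ + 2α₂)·DIC
At pH 7.69: [H⁺]/K1 = 10^-1.29 = 0.051286, K2/[H⁺] = 10^-2.66 = 0.0021878
α₁ = 1/(1 + 0.051286 + 0.0021878) = 1/1.0535 = 0.9492; α₂ = α₁·K2/[H⁺] = 0.002077
α₁ + 2α₂ = 0.9534
CA = 0.9534 × 1.66 = 1.58 mmol/L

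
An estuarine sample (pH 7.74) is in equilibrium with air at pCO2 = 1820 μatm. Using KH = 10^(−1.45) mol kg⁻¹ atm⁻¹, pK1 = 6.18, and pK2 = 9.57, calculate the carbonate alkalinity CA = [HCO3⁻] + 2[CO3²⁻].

CA = 2.41 mmol/kg

[CO2*] = KH · pCO2 = 10^(−1.45) × 1820×10^-6 = 6.458×10^-5 mol/kg
α₀ = 1/(1 + K1/[H⁺] + K1K2/[H⁺]²) = 1/(1 + 10^+1.56 + 10^-0.27) = 0.02642
DIC = [CO2*]/α₀ = 6.458×10^-5 / 0.02642 = 2.444 mmol/kg
CA = (α₁ + 2α₂)·DIC = (0.9594 + 2×0.01419) × 2.444 = 2.41 mmol/kg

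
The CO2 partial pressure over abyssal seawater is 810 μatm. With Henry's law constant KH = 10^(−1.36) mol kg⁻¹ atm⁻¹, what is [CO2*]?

[CO2*] = 35.4 μmol/kg

KH = 10^(−1.36) = 4.365×10^-2 mol kg⁻¹ atm⁻¹
[CO2*] = KH · pCO2 = 4.365×10^-2 × 810×10^-6 atm = 3.54×10^-5 mol/kg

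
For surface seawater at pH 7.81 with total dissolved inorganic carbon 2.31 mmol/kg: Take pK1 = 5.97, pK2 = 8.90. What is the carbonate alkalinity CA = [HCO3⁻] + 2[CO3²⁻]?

CA = 2.45 mmol/kg

CA = [HCO3⁻] + 2[CO3²⁻] = (α₁ + 2α₂)·DIC
At pH 7.81: [H⁺]/K1 = 10^-1.84 = 0.014454, K2/[H⁺] = 10^-1.09 = 0.081283
α₁ = 1/(1 + 0.014454 + 0.081283) = 1/1.0957 = 0.9126; α₂ = α₁·K2/[H⁺] = 0.07418
α₁ + 2α₂ = 1.0610
CA = 1.0610 × 2.31 = 2.45 mmol/kg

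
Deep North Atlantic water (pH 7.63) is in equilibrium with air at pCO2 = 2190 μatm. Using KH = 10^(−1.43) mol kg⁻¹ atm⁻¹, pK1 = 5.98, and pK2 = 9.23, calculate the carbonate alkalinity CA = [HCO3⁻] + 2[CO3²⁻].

CA = 3.82 mmol/kg

[CO2*] = KH · pCO2 = 10^(−1.43) × 2190×10^-6 = 8.137×10^-5 mol/kg
α₀ = 1/(1 + K1/[H⁺] + K1K2/[H⁺]²) = 1/(1 + 10^+1.65 + 10^+0.05) = 0.02137
DIC = [CO2*]/α₀ = 8.137×10^-5 / 0.02137 = 3.807 mmol/kg
CA = (α₁ + 2α₂)·DIC = (0.9546 + 2×0.02398) × 3.807 = 3.82 mmol/kg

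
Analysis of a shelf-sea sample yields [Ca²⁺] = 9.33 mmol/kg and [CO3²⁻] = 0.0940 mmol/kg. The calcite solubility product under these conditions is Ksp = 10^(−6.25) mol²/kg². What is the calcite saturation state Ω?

Ksp = 10^(−6.25) = 5.623×10^-7
Ω = [Ca²⁺][CO3²⁻]/Ksp = (9.33×10^-3)(0.0940×10^-3) / 5.623×10^-7 = 1.56

Ω = 1.56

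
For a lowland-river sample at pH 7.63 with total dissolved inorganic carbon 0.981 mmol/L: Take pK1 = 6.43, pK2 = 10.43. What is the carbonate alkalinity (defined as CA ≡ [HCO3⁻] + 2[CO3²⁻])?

CA = 0.924 mmol/L

CA = [HCO3⁻] + 2[CO3²⁻] = (α₁ + 2α₂)·DIC
At pH 7.63: [H⁺]/K1 = 10^-1.20 = 0.063096, K2/[H⁺] = 10^-2.80 = 0.0015849
α₁ = 1/(1 + 0.063096 + 0.0015849) = 1/1.0647 = 0.9392; α₂ = α₁·K2/[H⁺] = 0.001489
α₁ + 2α₂ = 0.9422
CA = 0.9422 × 0.981 = 0.924 mmol/L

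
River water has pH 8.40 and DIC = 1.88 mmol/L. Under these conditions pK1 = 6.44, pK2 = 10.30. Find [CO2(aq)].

[CO2*] = 0.0201 mmol/L

α₀ = 1 / (1 + K1/[H⁺] + K1K2/[H⁺]²) = 1 / (1 + 10^+1.96 + 10^+0.06)
   = 1 / (1 + 91.201 + 1.1482) = 1/93.349 = 0.01071
[CO2*] = α₀ × DIC = 0.01071 × 1.88 = 0.0201 mmol/L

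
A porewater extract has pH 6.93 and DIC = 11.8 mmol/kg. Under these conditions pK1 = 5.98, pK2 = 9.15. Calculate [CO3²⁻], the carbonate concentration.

α₂ = 1 / (1 + [H⁺]/K2 + [H⁺]²/(K1K2)) = 1 / (1 + 10^+2.22 + 10^+1.27)
   = 1 / (1 + 165.96 + 18.621) = 1/185.58 = 0.005389
[CO3²⁻] = α₂ × DIC = 0.005389 × 11.8 = 0.0636 mmol/kg

[CO3²⁻] = 0.0636 mmol/kg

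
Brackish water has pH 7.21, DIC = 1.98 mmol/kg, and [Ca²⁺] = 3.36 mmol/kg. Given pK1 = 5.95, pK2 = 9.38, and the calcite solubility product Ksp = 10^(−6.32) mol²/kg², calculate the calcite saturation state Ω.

α₂ = 1 / (1 + [H⁺]/K2 + [H⁺]²/(K1K2)) = 1 / (1 + 10^+2.17 + 10^+0.91)
   = 1 / (1 + 147.91 + 8.1283) = 1/157.04 = 0.006368
[CO3²⁻] = α₂ × DIC = 0.006368 × 1.98 = 0.01261 mmol/kg = 12.61 μmol/kg
Ksp = 10^(−6.32) = 4.786×10^-7
Ω = [Ca²⁺][CO3²⁻]/Ksp = (3.36×10^-3)(1.261×10^-5) / 4.786×10^-7 = 0.0885

Ω = 0.0885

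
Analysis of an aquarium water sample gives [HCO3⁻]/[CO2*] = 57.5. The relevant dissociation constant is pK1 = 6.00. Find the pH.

From K1 = [H⁺][HCO3⁻]/[CO2*]:  pH = pK1 + log₁₀([HCO3⁻]/[CO2*])
log₁₀(57.5) = +1.760
pH = 6.00 + (+1.760) = 7.76

pH = 7.76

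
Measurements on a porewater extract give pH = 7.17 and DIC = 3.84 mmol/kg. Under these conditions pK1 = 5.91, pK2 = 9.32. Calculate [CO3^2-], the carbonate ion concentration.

[CO3²⁻] = 0.0256 mmol/kg

α₂ = 1 / (1 + [H⁺]/K2 + [H⁺]²/(K1K2)) = 1 / (1 + 10^+2.15 + 10^+0.89)
   = 1 / (1 + 141.25 + 7.7625) = 1/150.02 = 0.006666
[CO3²⁻] = α₂ × DIC = 0.006666 × 3.84 = 0.0256 mmol/kg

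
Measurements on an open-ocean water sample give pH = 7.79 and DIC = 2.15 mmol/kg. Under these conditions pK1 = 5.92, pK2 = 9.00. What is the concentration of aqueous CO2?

[CO2*] = 0.0270 mmol/kg

α₀ = 1 / (1 + K1/[H⁺] + K1K2/[H⁺]²) = 1 / (1 + 10^+1.87 + 10^+0.66)
   = 1 / (1 + 74.131 + 4.5709) = 1/79.702 = 0.01255
[CO2*] = α₀ × DIC = 0.01255 × 2.15 = 0.0270 mmol/kg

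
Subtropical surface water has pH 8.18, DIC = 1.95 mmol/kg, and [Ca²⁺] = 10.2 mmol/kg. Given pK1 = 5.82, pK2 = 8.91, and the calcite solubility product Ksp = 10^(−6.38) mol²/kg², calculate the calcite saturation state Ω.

α₂ = 1 / (1 + [H⁺]/K2 + [H⁺]²/(K1K2)) = 1 / (1 + 10^+0.73 + 10^-1.63)
   = 1 / (1 + 5.3703 + 0.023442) = 1/6.3938 = 0.1564
[CO3²⁻] = α₂ × DIC = 0.1564 × 1.95 = 0.3050 mmol/kg
Ksp = 10^(−6.38) = 4.169×10^-7
Ω = [Ca²⁺][CO3²⁻]/Ksp = (10.2×10^-3)(3.050×10^-4) / 4.169×10^-7 = 7.46

Ω = 7.46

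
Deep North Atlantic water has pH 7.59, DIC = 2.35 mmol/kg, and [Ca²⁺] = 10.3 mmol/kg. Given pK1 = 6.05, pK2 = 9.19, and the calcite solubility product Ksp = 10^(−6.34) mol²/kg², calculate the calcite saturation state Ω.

Ω = 1.26

α₂ = 1 / (1 + [H⁺]/K2 + [H⁺]²/(K1K2)) = 1 / (1 + 10^+1.60 + 10^+0.06)
   = 1 / (1 + 39.811 + 1.1482) = 1/41.959 = 0.02383
[CO3²⁻] = α₂ × DIC = 0.02383 × 2.35 = 0.05601 mmol/kg
Ksp = 10^(−6.34) = 4.571×10^-7
Ω = [Ca²⁺][CO3²⁻]/Ksp = (10.3×10^-3)(5.601×10^-5) / 4.571×10^-7 = 1.26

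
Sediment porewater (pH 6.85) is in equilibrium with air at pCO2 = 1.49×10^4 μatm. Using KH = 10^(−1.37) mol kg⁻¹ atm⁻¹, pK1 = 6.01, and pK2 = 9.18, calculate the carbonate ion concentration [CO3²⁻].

[CO2*] = KH · pCO2 = 10^(−1.37) × 1.49×10^4×10^-6 = 6.356×10^-4 mol/kg
α₀ = 1/(1 + K1/[H⁺] + K1K2/[H⁺]²) = 1/(1 + 10^+0.84 + 10^-1.49) = 0.1258
DIC = [CO2*]/α₀ = 6.356×10^-4 / 0.1258 = 5.053 mmol/kg
[CO3²⁻] = α₂·DIC; α₂ = 0.004070, so [CO3²⁻] = 0.004070 × 5.053 = 0.0206 mmol/kg

[CO3²⁻] = 0.0206 mmol/kg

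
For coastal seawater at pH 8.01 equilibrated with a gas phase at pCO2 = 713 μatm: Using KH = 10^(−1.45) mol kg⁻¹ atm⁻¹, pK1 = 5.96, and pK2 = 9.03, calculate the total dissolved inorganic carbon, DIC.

[CO2*] = KH · pCO2 = 10^(−1.45) × 713×10^-6 = 2.530×10^-5 mol/kg
α₀ = 1/(1 + K1/[H⁺] + K1K2/[H⁺]²) = 1/(1 + 10^+2.05 + 10^+1.03) = 0.008070
DIC = [CO2*]/α₀ = 2.530×10^-5 / 0.008070 = 3.13 mmol/kg

DIC = 3.13 mmol/kg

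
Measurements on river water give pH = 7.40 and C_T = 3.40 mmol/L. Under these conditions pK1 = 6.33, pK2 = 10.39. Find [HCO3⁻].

[HCO3⁻] = 3.13 mmol/L

α₁ = 1 / (1 + [H⁺]/K1 + K2/[H⁺]) = 1 / (1 + 10^-1.07 + 10^-2.99)
   = 1 / (1 + 0.085114 + 0.0010233) = 1/1.0861 = 0.9207
[HCO3⁻] = α₁ × DIC = 0.9207 × 3.40 = 3.13 mmol/L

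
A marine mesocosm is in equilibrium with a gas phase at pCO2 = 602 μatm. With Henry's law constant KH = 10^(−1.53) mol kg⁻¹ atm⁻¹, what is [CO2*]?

[CO2*] = 17.8 μmol/kg

KH = 10^(−1.53) = 2.951×10^-2 mol kg⁻¹ atm⁻¹
[CO2*] = KH · pCO2 = 2.951×10^-2 × 602×10^-6 atm = 1.78×10^-5 mol/kg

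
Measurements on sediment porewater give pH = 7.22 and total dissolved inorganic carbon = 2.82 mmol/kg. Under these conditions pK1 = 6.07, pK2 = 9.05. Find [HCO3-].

[HCO3⁻] = 2.60 mmol/kg

α₁ = 1 / (1 + [H⁺]/K1 + K2/[H⁺]) = 1 / (1 + 10^-1.15 + 10^-1.83)
   = 1 / (1 + 0.070795 + 0.014791) = 1/1.0856 = 0.9212
[HCO3⁻] = α₁ × DIC = 0.9212 × 2.82 = 2.60 mmol/kg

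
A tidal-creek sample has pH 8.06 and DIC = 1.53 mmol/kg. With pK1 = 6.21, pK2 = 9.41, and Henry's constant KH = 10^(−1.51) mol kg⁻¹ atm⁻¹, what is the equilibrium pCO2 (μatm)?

α₀ = 1 / (1 + K1/[H⁺] + K1K2/[H⁺]²) = 1 / (1 + 10^+1.85 + 10^+0.50)
   = 1 / (1 + 70.795 + 3.1623) = 1/74.957 = 0.01334
[CO2*] = α₀ × DIC = 0.01334 × 1.53 = 0.02041 mmol/kg
pCO2 = [CO2*]/KH = 2.041×10^-5 / 3.090×10^-2 = 661 μatm

pCO2 = 661 μatm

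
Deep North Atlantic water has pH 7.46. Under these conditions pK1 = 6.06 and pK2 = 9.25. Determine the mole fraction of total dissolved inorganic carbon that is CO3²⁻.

α₂ = 1 / (1 + [H⁺]/K2 + [H⁺]²/(K1K2)) = 1 / (1 + 10^+1.79 + 10^+0.39)
   = 1 / (1 + 61.660 + 2.4547) = 1/65.114 = 0.01536

α₂ = 0.0154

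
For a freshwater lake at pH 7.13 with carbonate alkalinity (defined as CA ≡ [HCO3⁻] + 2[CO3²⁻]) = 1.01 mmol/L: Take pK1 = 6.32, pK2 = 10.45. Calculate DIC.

DIC = 1.17 mmol/L

CA = [HCO3⁻] + 2[CO3²⁻] = (α₁ + 2α₂)·DIC
At pH 7.13: [H⁺]/K1 = 10^-0.81 = 0.15488, K2/[H⁺] = 10^-3.32 = 0.00047863
α₁ = 1/(1 + 0.15488 + 0.00047863) = 1/1.1554 = 0.8655; α₂ = α₁·K2/[H⁺] = 0.0004143
α₁ + 2α₂ = 0.8664
DIC = CA / (α₁ + 2α₂) = 1.01 / 0.8664 = 1.17 mmol/L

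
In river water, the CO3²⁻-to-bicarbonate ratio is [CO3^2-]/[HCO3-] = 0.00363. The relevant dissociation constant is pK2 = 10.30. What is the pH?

From K2 = [H⁺][CO3^2-]/[HCO3-]:  pH = pK2 + log₁₀([CO3^2-]/[HCO3-])
log₁₀(0.00363) = -2.440
pH = 10.30 + (-2.440) = 7.86

pH = 7.86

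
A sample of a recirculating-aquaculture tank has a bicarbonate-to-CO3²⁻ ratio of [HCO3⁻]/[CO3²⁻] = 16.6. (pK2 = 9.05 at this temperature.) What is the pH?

From K2 = [H⁺][CO3²⁻]/[HCO3⁻]:  pH = pK2 − log₁₀([HCO3⁻]/[CO3²⁻])
log₁₀(16.6) = +1.220
pH = 9.05 − (+1.220) = 7.83

pH = 7.83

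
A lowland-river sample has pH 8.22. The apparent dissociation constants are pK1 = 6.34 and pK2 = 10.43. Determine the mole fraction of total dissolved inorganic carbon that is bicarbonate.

α₁ = 0.981

α₁ = 1 / (1 + [H⁺]/K1 + K2/[H⁺]) = 1 / (1 + 10^-1.88 + 10^-2.21)
   = 1 / (1 + 0.013183 + 0.0061660) = 1/1.0193 = 0.9810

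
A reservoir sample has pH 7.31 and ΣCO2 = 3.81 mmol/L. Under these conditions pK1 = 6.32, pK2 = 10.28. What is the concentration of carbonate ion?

α₂ = 1 / (1 + [H⁺]/K2 + [H⁺]²/(K1K2)) = 1 / (1 + 10^+2.97 + 10^+1.98)
   = 1 / (1 + 933.25 + 95.499) = 1/1029.8 = 0.0009711
[CO3²⁻] = α₂ × DIC = 0.0009711 × 3.81 = 0.00370 mmol/L = 3.70 μmol/L

[CO3²⁻] = 3.70 μmol/L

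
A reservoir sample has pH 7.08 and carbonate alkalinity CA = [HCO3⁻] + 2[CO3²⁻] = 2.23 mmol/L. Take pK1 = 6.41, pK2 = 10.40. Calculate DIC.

CA = [HCO3⁻] + 2[CO3²⁻] = (α₁ + 2α₂)·DIC
At pH 7.08: [H⁺]/K1 = 10^-0.67 = 0.21380, K2/[H⁺] = 10^-3.32 = 0.00047863
α₁ = 1/(1 + 0.21380 + 0.00047863) = 1/1.2143 = 0.8235; α₂ = α₁·K2/[H⁺] = 0.0003942
α₁ + 2α₂ = 0.8243
DIC = CA / (α₁ + 2α₂) = 2.23 / 0.8243 = 2.71 mmol/L

DIC = 2.71 mmol/L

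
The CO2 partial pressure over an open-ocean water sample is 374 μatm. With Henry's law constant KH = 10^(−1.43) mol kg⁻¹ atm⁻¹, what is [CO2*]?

[CO2*] = 13.9 μmol/kg

KH = 10^(−1.43) = 3.715×10^-2 mol kg⁻¹ atm⁻¹
[CO2*] = KH · pCO2 = 3.715×10^-2 × 374×10^-6 atm = 1.39×10^-5 mol/kg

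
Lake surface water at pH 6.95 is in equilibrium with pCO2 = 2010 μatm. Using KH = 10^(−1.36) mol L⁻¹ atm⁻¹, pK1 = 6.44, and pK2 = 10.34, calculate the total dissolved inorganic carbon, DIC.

[CO2*] = KH · pCO2 = 10^(−1.36) × 2010×10^-6 = 8.774×10^-5 mol/L
α₀ = 1/(1 + K1/[H⁺] + K1K2/[H⁺]²) = 1/(1 + 10^+0.51 + 10^-2.88) = 0.2360
DIC = [CO2*]/α₀ = 8.774×10^-5 / 0.2360 = 0.372 mmol/L

DIC = 0.372 mmol/L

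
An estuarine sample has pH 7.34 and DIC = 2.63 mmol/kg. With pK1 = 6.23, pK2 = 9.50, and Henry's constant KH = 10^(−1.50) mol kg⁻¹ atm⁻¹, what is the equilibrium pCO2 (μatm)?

α₀ = 1 / (1 + K1/[H⁺] + K1K2/[H⁺]²) = 1 / (1 + 10^+1.11 + 10^-1.05)
   = 1 / (1 + 12.882 + 0.089125) = 1/13.972 = 0.07157
[CO2*] = α₀ × DIC = 0.07157 × 2.63 = 0.1882 mmol/kg
pCO2 = [CO2*]/KH = 1.882×10^-4 / 3.162×10^-2 = 5950 μatm

pCO2 = 5950 μatm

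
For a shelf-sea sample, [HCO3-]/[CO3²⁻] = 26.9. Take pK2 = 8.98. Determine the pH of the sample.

pH = 7.55

From K2 = [H⁺][CO3²⁻]/[HCO3-]:  pH = pK2 − log₁₀([HCO3-]/[CO3²⁻])
log₁₀(26.9) = +1.430
pH = 8.98 − (+1.430) = 7.55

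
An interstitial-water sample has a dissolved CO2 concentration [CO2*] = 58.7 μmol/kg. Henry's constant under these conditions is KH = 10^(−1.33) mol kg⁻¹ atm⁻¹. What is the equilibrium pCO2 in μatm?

pCO2 = 1250 μatm

KH = 10^(−1.33) = 4.677×10^-2 mol kg⁻¹ atm⁻¹
pCO2 = [CO2*]/KH = 58.7×10^-6 / 4.677×10^-2 = 1.25×10^-3 atm = 1250 μatm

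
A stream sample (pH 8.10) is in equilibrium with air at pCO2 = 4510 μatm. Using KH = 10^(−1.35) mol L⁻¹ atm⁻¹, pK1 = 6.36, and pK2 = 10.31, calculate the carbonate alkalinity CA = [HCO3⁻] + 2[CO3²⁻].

[CO2*] = KH · pCO2 = 10^(−1.35) × 4510×10^-6 = 2.015×10^-4 mol/L
α₀ = 1/(1 + K1/[H⁺] + K1K2/[H⁺]²) = 1/(1 + 10^+1.74 + 10^-0.47) = 0.01776
DIC = [CO2*]/α₀ = 2.015×10^-4 / 0.01776 = 11.34 mmol/L
CA = (α₁ + 2α₂)·DIC = (0.9762 + 2×0.006019) × 11.34 = 11.2 mmol/L

CA = 11.2 mmol/L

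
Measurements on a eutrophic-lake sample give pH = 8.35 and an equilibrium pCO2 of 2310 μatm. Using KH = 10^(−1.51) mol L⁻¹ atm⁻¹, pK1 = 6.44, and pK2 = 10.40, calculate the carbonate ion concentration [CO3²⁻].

[CO2*] = KH · pCO2 = 10^(−1.51) × 2310×10^-6 = 7.139×10^-5 mol/L
α₀ = 1/(1 + K1/[H⁺] + K1K2/[H⁺]²) = 1/(1 + 10^+1.91 + 10^-0.14) = 0.01205
DIC = [CO2*]/α₀ = 7.139×10^-5 / 0.01205 = 5.926 mmol/L
[CO3²⁻] = α₂·DIC; α₂ = 0.008727, so [CO3²⁻] = 0.008727 × 5.926 = 0.0517 mmol/L

[CO3²⁻] = 0.0517 mmol/L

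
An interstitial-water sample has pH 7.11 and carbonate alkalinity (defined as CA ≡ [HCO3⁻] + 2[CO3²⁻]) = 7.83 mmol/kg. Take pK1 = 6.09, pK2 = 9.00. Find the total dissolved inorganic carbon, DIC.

DIC = 8.46 mmol/kg

CA = [HCO3⁻] + 2[CO3²⁻] = (α₁ + 2α₂)·DIC
At pH 7.11: [H⁺]/K1 = 10^-1.02 = 0.095499, K2/[H⁺] = 10^-1.89 = 0.012882
α₁ = 1/(1 + 0.095499 + 0.012882) = 1/1.1084 = 0.9022; α₂ = α₁·K2/[H⁺] = 0.01162
α₁ + 2α₂ = 0.9255
DIC = CA / (α₁ + 2α₂) = 7.83 / 0.9255 = 8.46 mmol/kg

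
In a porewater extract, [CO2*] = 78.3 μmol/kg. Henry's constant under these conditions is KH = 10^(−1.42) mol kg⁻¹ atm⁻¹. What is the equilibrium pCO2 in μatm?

KH = 10^(−1.42) = 3.802×10^-2 mol kg⁻¹ atm⁻¹
pCO2 = [CO2*]/KH = 78.3×10^-6 / 3.802×10^-2 = 2.06×10^-3 atm = 2060 μatm

pCO2 = 2060 μatm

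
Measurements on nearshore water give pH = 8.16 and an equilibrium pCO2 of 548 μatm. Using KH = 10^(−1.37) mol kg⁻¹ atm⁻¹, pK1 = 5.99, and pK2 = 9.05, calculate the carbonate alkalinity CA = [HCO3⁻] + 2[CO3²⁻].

CA = 4.35 mmol/kg

[CO2*] = KH · pCO2 = 10^(−1.37) × 548×10^-6 = 2.338×10^-5 mol/kg
α₀ = 1/(1 + K1/[H⁺] + K1K2/[H⁺]²) = 1/(1 + 10^+2.17 + 10^+1.28) = 0.005954
DIC = [CO2*]/α₀ = 2.338×10^-5 / 0.005954 = 3.926 mmol/kg
CA = (α₁ + 2α₂)·DIC = (0.8806 + 2×0.1134) × 3.926 = 4.35 mmol/kg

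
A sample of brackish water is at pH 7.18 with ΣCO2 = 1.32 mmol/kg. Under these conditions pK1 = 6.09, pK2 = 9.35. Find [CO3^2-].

α₂ = 1 / (1 + [H⁺]/K2 + [H⁺]²/(K1K2)) = 1 / (1 + 10^+2.17 + 10^+1.08)
   = 1 / (1 + 147.91 + 12.023) = 1/160.93 = 0.006214
[CO3²⁻] = α₂ × DIC = 0.006214 × 1.32 = 0.00820 mmol/kg = 8.20 μmol/kg

[CO3²⁻] = 8.20 μmol/kg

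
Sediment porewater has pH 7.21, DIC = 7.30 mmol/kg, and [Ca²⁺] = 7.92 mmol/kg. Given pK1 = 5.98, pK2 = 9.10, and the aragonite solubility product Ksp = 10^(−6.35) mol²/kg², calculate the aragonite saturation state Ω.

α₂ = 1 / (1 + [H⁺]/K2 + [H⁺]²/(K1K2)) = 1 / (1 + 10^+1.89 + 10^+0.66)
   = 1 / (1 + 77.625 + 4.5709) = 1/83.196 = 0.01202
[CO3²⁻] = α₂ × DIC = 0.01202 × 7.30 = 0.08775 mmol/kg
Ksp = 10^(−6.35) = 4.467×10^-7
Ω = [Ca²⁺][CO3²⁻]/Ksp = (7.92×10^-3)(8.775×10^-5) / 4.467×10^-7 = 1.56

Ω = 1.56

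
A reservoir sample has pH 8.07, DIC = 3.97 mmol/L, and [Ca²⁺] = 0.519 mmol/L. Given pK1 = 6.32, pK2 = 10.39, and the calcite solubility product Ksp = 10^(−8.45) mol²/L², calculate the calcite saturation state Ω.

Ω = 2.72

α₂ = 1 / (1 + [H⁺]/K2 + [H⁺]²/(K1K2)) = 1 / (1 + 10^+2.32 + 10^+0.57)
   = 1 / (1 + 208.93 + 3.7154) = 1/213.64 = 0.004681
[CO3²⁻] = α₂ × DIC = 0.004681 × 3.97 = 0.01858 mmol/L = 18.58 μmol/L
Ksp = 10^(−8.45) = 3.548×10^-9
Ω = [Ca²⁺][CO3²⁻]/Ksp = (0.519×10^-3)(1.858×10^-5) / 3.548×10^-9 = 2.72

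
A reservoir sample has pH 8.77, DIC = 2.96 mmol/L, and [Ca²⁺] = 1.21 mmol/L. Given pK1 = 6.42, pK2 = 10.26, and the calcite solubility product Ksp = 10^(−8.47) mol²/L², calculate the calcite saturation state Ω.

α₂ = 1 / (1 + [H⁺]/K2 + [H⁺]²/(K1K2)) = 1 / (1 + 10^+1.49 + 10^-0.86)
   = 1 / (1 + 30.903 + 0.13804) = 1/32.041 = 0.03121
[CO3²⁻] = α₂ × DIC = 0.03121 × 2.96 = 0.09238 mmol/L
Ksp = 10^(−8.47) = 3.388×10^-9
Ω = [Ca²⁺][CO3²⁻]/Ksp = (1.21×10^-3)(9.238×10^-5) / 3.388×10^-9 = 33.0

Ω = 33.0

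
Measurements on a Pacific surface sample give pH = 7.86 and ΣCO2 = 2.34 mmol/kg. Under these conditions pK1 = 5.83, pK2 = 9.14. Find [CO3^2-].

α₂ = 1 / (1 + [H⁺]/K2 + [H⁺]²/(K1K2)) = 1 / (1 + 10^+1.28 + 10^-0.75)
   = 1 / (1 + 19.055 + 0.17783) = 1/20.232 = 0.04943
[CO3²⁻] = α₂ × DIC = 0.04943 × 2.34 = 0.116 mmol/kg

[CO3²⁻] = 0.116 mmol/kg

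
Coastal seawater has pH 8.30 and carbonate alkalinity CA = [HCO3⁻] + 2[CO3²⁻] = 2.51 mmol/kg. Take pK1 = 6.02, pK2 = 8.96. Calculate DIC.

CA = [HCO3⁻] + 2[CO3²⁻] = (α₁ + 2α₂)·DIC
At pH 8.30: [H⁺]/K1 = 10^-2.28 = 0.0052481, K2/[H⁺] = 10^-0.66 = 0.21878
α₁ = 1/(1 + 0.0052481 + 0.21878) = 1/1.2240 = 0.8170; α₂ = α₁·K2/[H⁺] = 0.1787
α₁ + 2α₂ = 1.1744
DIC = CA / (α₁ + 2α₂) = 2.51 / 1.1744 = 2.14 mmol/kg

DIC = 2.14 mmol/kg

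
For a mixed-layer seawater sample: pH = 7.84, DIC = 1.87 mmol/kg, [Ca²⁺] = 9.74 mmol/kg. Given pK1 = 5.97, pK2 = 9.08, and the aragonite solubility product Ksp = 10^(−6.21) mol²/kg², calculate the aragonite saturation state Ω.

α₂ = 1 / (1 + [H⁺]/K2 + [H⁺]²/(K1K2)) = 1 / (1 + 10^+1.24 + 10^-0.63)
   = 1 / (1 + 17.378 + 0.23442) = 1/18.612 = 0.05373
[CO3²⁻] = α₂ × DIC = 0.05373 × 1.87 = 0.1005 mmol/kg
Ksp = 10^(−6.21) = 6.166×10^-7
Ω = [Ca²⁺][CO3²⁻]/Ksp = (9.74×10^-3)(1.005×10^-4) / 6.166×10^-7 = 1.59

Ω = 1.59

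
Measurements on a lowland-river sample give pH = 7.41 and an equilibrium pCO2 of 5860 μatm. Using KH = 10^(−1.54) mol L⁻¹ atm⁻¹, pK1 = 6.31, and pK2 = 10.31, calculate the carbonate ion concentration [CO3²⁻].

[CO2*] = KH · pCO2 = 10^(−1.54) × 5860×10^-6 = 1.690×10^-4 mol/L
α₀ = 1/(1 + K1/[H⁺] + K1K2/[H⁺]²) = 1/(1 + 10^+1.10 + 10^-1.80) = 0.07350
DIC = [CO2*]/α₀ = 1.690×10^-4 / 0.07350 = 2.299 mmol/L
[CO3²⁻] = α₂·DIC; α₂ = 0.001165, so [CO3²⁻] = 0.001165 × 2.299 = 0.00268 mmol/L = 2.68 μmol/L

[CO3²⁻] = 2.68 μmol/L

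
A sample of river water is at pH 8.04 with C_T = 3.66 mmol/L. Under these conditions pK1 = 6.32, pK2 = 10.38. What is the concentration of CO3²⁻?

[CO3²⁻] = 16.3 μmol/L

α₂ = 1 / (1 + [H⁺]/K2 + [H⁺]²/(K1K2)) = 1 / (1 + 10^+2.34 + 10^+0.62)
   = 1 / (1 + 218.78 + 4.1687) = 1/223.94 = 0.004465
[CO3²⁻] = α₂ × DIC = 0.004465 × 3.66 = 0.0163 mmol/L = 16.3 μmol/L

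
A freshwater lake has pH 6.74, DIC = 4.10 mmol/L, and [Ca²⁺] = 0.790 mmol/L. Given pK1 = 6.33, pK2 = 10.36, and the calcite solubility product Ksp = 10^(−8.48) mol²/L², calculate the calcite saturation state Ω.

Ω = 0.169

α₂ = 1 / (1 + [H⁺]/K2 + [H⁺]²/(K1K2)) = 1 / (1 + 10^+3.62 + 10^+3.21)
   = 1 / (1 + 4168.7 + 1621.8) = 1/5791.5 = 0.0001727
[CO3²⁻] = α₂ × DIC = 0.0001727 × 4.10 = 0.0007079 mmol/L = 0.7079 μmol/L
Ksp = 10^(−8.48) = 3.311×10^-9
Ω = [Ca²⁺][CO3²⁻]/Ksp = (0.790×10^-3)(7.079×10^-7) / 3.311×10^-9 = 0.169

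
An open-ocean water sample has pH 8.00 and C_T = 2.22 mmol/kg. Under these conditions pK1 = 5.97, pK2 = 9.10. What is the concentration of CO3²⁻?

[CO3²⁻] = 0.162 mmol/kg

α₂ = 1 / (1 + [H⁺]/K2 + [H⁺]²/(K1K2)) = 1 / (1 + 10^+1.10 + 10^-0.93)
   = 1 / (1 + 12.589 + 0.11749) = 1/13.707 = 0.07296
[CO3²⁻] = α₂ × DIC = 0.07296 × 2.22 = 0.162 mmol/kg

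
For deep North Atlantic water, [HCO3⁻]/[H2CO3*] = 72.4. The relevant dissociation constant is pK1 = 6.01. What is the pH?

From K1 = [H⁺][HCO3⁻]/[H2CO3*]:  pH = pK1 + log₁₀([HCO3⁻]/[H2CO3*])
log₁₀(72.4) = +1.860
pH = 6.01 + (+1.860) = 7.87

pH = 7.87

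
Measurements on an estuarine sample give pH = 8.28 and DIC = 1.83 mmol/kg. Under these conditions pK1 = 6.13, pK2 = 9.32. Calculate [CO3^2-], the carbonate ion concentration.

[CO3²⁻] = 0.152 mmol/kg

α₂ = 1 / (1 + [H⁺]/K2 + [H⁺]²/(K1K2)) = 1 / (1 + 10^+1.04 + 10^-1.11)
   = 1 / (1 + 10.965 + 0.077625) = 1/12.042 = 0.08304
[CO3²⁻] = α₂ × DIC = 0.08304 × 1.83 = 0.152 mmol/kg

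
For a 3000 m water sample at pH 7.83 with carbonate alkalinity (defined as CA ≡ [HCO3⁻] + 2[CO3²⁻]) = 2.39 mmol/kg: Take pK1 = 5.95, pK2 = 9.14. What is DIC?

DIC = 2.31 mmol/kg

CA = [HCO3⁻] + 2[CO3²⁻] = (α₁ + 2α₂)·DIC
At pH 7.83: [H⁺]/K1 = 10^-1.88 = 0.013183, K2/[H⁺] = 10^-1.31 = 0.048978
α₁ = 1/(1 + 0.013183 + 0.048978) = 1/1.0622 = 0.9415; α₂ = α₁·K2/[H⁺] = 0.04611
α₁ + 2α₂ = 1.0337
DIC = CA / (α₁ + 2α₂) = 2.39 / 1.0337 = 2.31 mmol/kg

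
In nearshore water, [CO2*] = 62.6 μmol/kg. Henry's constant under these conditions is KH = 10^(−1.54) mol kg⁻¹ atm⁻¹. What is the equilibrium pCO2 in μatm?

pCO2 = 2170 μatm

KH = 10^(−1.54) = 2.884×10^-2 mol kg⁻¹ atm⁻¹
pCO2 = [CO2*]/KH = 62.6×10^-6 / 2.884×10^-2 = 2.17×10^-3 atm = 2170 μatm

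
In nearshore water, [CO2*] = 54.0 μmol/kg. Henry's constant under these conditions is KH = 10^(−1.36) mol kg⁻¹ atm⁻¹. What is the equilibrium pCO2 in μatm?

KH = 10^(−1.36) = 4.365×10^-2 mol kg⁻¹ atm⁻¹
pCO2 = [CO2*]/KH = 54.0×10^-6 / 4.365×10^-2 = 1.24×10^-3 atm = 1240 μatm

pCO2 = 1240 μatm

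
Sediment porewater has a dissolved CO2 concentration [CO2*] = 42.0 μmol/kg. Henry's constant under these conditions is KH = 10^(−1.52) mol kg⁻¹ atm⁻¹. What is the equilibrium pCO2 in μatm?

KH = 10^(−1.52) = 3.020×10^-2 mol kg⁻¹ atm⁻¹
pCO2 = [CO2*]/KH = 42.0×10^-6 / 3.020×10^-2 = 1.39×10^-3 atm = 1390 μatm

pCO2 = 1390 μatm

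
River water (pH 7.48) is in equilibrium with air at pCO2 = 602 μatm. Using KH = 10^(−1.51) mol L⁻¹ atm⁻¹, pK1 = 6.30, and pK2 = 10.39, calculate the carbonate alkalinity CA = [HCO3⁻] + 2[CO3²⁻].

CA = 0.282 mmol/L

[CO2*] = KH · pCO2 = 10^(−1.51) × 602×10^-6 = 1.860×10^-5 mol/L
α₀ = 1/(1 + K1/[H⁺] + K1K2/[H⁺]²) = 1/(1 + 10^+1.18 + 10^-1.73) = 0.06190
DIC = [CO2*]/α₀ = 1.860×10^-5 / 0.06190 = 0.3005 mmol/L
CA = (α₁ + 2α₂)·DIC = (0.9369 + 2×0.001153) × 0.3005 = 0.282 mmol/L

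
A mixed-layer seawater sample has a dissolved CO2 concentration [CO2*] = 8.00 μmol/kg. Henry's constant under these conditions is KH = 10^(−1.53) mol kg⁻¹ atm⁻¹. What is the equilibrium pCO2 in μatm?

pCO2 = 271 μatm

KH = 10^(−1.53) = 2.951×10^-2 mol kg⁻¹ atm⁻¹
pCO2 = [CO2*]/KH = 8.00×10^-6 / 2.951×10^-2 = 2.71×10^-4 atm = 271 μatm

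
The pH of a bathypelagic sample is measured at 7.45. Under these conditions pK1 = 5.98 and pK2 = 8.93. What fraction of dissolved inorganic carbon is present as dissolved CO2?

α₀ = 0.0318

α₀ = 1 / (1 + K1/[H⁺] + K1K2/[H⁺]²) = 1 / (1 + 10^+1.47 + 10^-0.01)
   = 1 / (1 + 29.512 + 0.97724) = 1/31.489 = 0.03176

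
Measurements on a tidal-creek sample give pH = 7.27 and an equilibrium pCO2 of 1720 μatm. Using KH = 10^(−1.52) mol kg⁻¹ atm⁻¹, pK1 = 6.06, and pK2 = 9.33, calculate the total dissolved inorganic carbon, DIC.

DIC = 0.902 mmol/kg

[CO2*] = KH · pCO2 = 10^(−1.52) × 1720×10^-6 = 5.194×10^-5 mol/kg
α₀ = 1/(1 + K1/[H⁺] + K1K2/[H⁺]²) = 1/(1 + 10^+1.21 + 10^-0.85) = 0.05761
DIC = [CO2*]/α₀ = 5.194×10^-5 / 0.05761 = 0.902 mmol/kg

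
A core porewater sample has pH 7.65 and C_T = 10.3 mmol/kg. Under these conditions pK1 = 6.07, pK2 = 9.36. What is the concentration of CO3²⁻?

α₂ = 1 / (1 + [H⁺]/K2 + [H⁺]²/(K1K2)) = 1 / (1 + 10^+1.71 + 10^+0.13)
   = 1 / (1 + 51.286 + 1.3490) = 1/53.635 = 0.01864
[CO3²⁻] = α₂ × DIC = 0.01864 × 10.3 = 0.192 mmol/kg

[CO3²⁻] = 0.192 mmol/kg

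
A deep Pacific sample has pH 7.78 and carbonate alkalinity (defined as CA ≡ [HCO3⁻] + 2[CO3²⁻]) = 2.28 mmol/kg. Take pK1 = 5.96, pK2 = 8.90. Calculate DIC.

DIC = 2.16 mmol/kg

CA = [HCO3⁻] + 2[CO3²⁻] = (α₁ + 2α₂)·DIC
At pH 7.78: [H⁺]/K1 = 10^-1.82 = 0.015136, K2/[H⁺] = 10^-1.12 = 0.075858
α₁ = 1/(1 + 0.015136 + 0.075858) = 1/1.0910 = 0.9166; α₂ = α₁·K2/[H⁺] = 0.06953
α₁ + 2α₂ = 1.0557
DIC = CA / (α₁ + 2α₂) = 2.28 / 1.0557 = 2.16 mmol/kg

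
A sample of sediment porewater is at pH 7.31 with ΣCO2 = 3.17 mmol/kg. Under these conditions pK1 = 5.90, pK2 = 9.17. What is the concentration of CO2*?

α₀ = 1 / (1 + K1/[H⁺] + K1K2/[H⁺]²) = 1 / (1 + 10^+1.41 + 10^-0.45)
   = 1 / (1 + 25.704 + 0.35481) = 1/27.059 = 0.03696
[CO2*] = α₀ × DIC = 0.03696 × 3.17 = 0.117 mmol/kg

[CO2*] = 0.117 mmol/kg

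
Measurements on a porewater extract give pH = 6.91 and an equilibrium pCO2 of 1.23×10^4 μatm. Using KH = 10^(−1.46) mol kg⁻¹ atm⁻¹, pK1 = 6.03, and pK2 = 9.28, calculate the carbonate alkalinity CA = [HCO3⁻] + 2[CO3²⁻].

[CO2*] = KH · pCO2 = 10^(−1.46) × 1.23×10^4×10^-6 = 4.265×10^-4 mol/kg
α₀ = 1/(1 + K1/[H⁺] + K1K2/[H⁺]²) = 1/(1 + 10^+0.88 + 10^-1.49) = 0.1160
DIC = [CO2*]/α₀ = 4.265×10^-4 / 0.1160 = 3.676 mmol/kg
CA = (α₁ + 2α₂)·DIC = (0.8802 + 2×0.003755) × 3.676 = 3.26 mmol/kg

CA = 3.26 mmol/kg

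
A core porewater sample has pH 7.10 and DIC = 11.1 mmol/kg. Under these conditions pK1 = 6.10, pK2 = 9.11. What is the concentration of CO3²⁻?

[CO3²⁻] = 0.0977 mmol/kg

α₂ = 1 / (1 + [H⁺]/K2 + [H⁺]²/(K1K2)) = 1 / (1 + 10^+2.01 + 10^+1.01)
   = 1 / (1 + 102.33 + 10.233) = 1/113.56 = 0.008806
[CO3²⁻] = α₂ × DIC = 0.008806 × 11.1 = 0.0977 mmol/kg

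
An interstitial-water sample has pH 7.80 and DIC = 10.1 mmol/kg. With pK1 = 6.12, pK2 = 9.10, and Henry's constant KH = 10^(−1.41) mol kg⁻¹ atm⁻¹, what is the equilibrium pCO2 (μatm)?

α₀ = 1 / (1 + K1/[H⁺] + K1K2/[H⁺]²) = 1 / (1 + 10^+1.68 + 10^+0.38)
   = 1 / (1 + 47.863 + 2.3988) = 1/51.262 = 0.01951
[CO2*] = α₀ × DIC = 0.01951 × 10.1 = 0.1970 mmol/kg
pCO2 = [CO2*]/KH = 1.970×10^-4 / 3.890×10^-2 = 5060 μatm

pCO2 = 5060 μatm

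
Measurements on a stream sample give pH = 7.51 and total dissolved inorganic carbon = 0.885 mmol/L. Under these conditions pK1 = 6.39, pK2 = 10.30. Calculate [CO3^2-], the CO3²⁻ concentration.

[CO3²⁻] = 1.33 μmol/L

α₂ = 1 / (1 + [H⁺]/K2 + [H⁺]²/(K1K2)) = 1 / (1 + 10^+2.79 + 10^+1.67)
   = 1 / (1 + 616.60 + 46.774) = 1/664.37 = 0.001505
[CO3²⁻] = α₂ × DIC = 0.001505 × 0.885 = 0.00133 mmol/L = 1.33 μmol/L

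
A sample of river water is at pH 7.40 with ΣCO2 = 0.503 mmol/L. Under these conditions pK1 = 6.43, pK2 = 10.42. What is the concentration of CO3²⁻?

α₂ = 1 / (1 + [H⁺]/K2 + [H⁺]²/(K1K2)) = 1 / (1 + 10^+3.02 + 10^+2.05)
   = 1 / (1 + 1047.1 + 112.20) = 1/1160.3 = 0.0008618
[CO3²⁻] = α₂ × DIC = 0.0008618 × 0.503 = 0.000433 mmol/L = 0.433 μmol/L

[CO3²⁻] = 0.433 μmol/L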